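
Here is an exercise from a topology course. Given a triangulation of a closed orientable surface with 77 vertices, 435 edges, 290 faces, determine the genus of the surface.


chi = V - E + F = 77 - 435 + 290 = -68
For orientable closed surface: chi = 2 - 2g, so g = (2 - chi)/2.
g = (2 - (-68)) / 2 = 70 / 2 = 35

35


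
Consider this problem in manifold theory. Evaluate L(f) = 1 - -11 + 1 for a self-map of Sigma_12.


L(f) = tr(f_0*) - tr(f_1*) + tr(f_2*).
= 1 - (-11) + (1)
= 13

13


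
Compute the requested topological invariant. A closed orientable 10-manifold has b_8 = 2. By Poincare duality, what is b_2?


Poincare duality for closed orientable n-manifolds: b_k = b_{n-k}.
Here n = 10, so b_2 = b_8 = 2

2


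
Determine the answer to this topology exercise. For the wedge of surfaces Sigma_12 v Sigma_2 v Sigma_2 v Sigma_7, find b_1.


For a wedge X v Y: reduced H_k(X v Y) = H_k(X) + H_k(Y).
Each Sigma_g contributes b_1 = 2g.
b_1 = 24 + 4 + 4 + 14 = 46

46


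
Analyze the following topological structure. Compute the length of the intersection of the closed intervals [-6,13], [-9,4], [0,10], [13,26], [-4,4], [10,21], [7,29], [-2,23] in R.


Intersection = [max(a_i), min(b_i)] = [13, 4].
Since 13 > 4, the intersection is empty.
Length = 0

0


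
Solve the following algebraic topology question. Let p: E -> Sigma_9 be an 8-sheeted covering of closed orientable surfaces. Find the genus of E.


For an n-sheeted cover: chi(E) = n * chi(B).
chi(Sigma_9) = 2 - 2*9 = -16.
chi(E) = 8 * (-16) = -128.
genus(E) = (2 - chi(E))/2 = (2 - (-128))/2 = 130/2 = 65

65


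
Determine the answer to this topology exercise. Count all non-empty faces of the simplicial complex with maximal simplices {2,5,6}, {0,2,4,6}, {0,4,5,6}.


Each maximal simplex on m vertices has 2^m - 1 nonempty faces.
Take the union (dedupe shared faces).
Total distinct faces = 25

25


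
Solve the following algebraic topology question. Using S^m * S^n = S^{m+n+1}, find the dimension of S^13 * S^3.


Join of spheres: S^m * S^n = S^{m+n+1}.
dim = 13 + 3 + 1 = 17

17


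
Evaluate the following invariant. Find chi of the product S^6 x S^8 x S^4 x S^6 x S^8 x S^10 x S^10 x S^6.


chi is multiplicative: chi(X x Y) = chi(X) chi(Y).
Each even-dim sphere has chi = 2. There are 8 factors.
chi = 2^8 = 256

256


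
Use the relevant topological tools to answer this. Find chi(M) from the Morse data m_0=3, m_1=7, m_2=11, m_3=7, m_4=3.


Morse theory: chi(M) = sum_k (-1)^k m_k where m_k = #(index-k critical points).
= (3) + (-7) + (11) + (-7) + (3) = 3

3


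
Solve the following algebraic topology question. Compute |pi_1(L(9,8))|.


pi_1(L(p,q)) = Z/pZ for any q coprime to p.
|pi_1(L(9,8))| = 9

9


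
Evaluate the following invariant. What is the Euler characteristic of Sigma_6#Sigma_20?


chi(Sigma_6) = 2 - 2*6 = -10
chi(Sigma_20) = 2 - 2*20 = -38
For surfaces: chi(A#B) = chi(A) + chi(B) - 2.
chi = -10 + -38 - 2 = -50

-50


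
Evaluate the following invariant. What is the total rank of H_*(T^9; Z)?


b_k(T^9) = C(9,k), so the sum over k is sum_k C(9,k) = 2^9.
Total = 2^9 = 512

512


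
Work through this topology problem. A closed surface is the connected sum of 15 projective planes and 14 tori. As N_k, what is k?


Since a >= 1, the sum is non-orientable; each T^2 can be replaced by RP^2 # RP^2 (since T^2#RP^2 = 3RP^2).
Total crosscaps k = 15 + 2*14 = 43.
Check via chi: chi = 15*1 + 14*0 - (15+14-1)*2 = -41 = 2 - k = -41. Consistent.

43


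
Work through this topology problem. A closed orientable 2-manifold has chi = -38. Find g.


chi = 2 - 2g for closed orientable surfaces.
-38 = 2 - 2g
2g = 2 - (-38) = 40
g = 20

20


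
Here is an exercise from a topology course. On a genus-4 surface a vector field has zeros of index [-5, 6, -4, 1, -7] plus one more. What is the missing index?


Poincare-Hopf: sum of indices = chi(M).
chi(Sigma_4) = 2 - 2*4 = -6.
Sum of known indices = -9.
x = chi - (sum known) = -6 - (-9) = 3

3


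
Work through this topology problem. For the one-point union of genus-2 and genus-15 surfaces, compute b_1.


For a wedge: H_1(A v B) = H_1(A) + H_1(B).
b_1(Sigma_2) = 4, b_1(Sigma_15) = 30.
b_1 = 4 + 30 = 34

34


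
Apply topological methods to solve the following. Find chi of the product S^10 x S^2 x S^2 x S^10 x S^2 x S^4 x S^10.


chi is multiplicative: chi(X x Y) = chi(X) chi(Y).
Each even-dim sphere has chi = 2. There are 7 factors.
chi = 2^7 = 128

128


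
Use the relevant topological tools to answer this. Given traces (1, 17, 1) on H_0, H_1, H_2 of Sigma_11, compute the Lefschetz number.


L(f) = tr(f_0*) - tr(f_1*) + tr(f_2*).
= 1 - (17) + (1)
= -15

-15


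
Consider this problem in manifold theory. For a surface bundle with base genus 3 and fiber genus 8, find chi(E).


For a fiber bundle F -> E -> B (with CW structure): chi(E) = chi(B) * chi(F).
chi(Sigma_3) = -4, chi(Sigma_8) = -14.
chi(E) = (-4) * (-14) = 56

56


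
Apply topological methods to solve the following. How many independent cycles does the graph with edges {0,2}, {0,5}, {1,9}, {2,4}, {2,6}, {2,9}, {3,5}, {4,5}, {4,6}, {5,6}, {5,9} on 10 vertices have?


b_1 = E - V + (number of components).
E = 11, V = 10, components = 3.
b_1 = 11 - 10 + 3 = 4

4


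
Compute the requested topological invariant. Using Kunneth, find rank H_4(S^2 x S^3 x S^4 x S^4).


Each S^d has Poincare polynomial 1 + t^d.
The product S^2 x S^3 x S^4 x S^4 has Poincare polynomial prod(1+t^d_i).
Expanding: b_0=1, b_2=1, b_3=1, b_4=2, b_5=1, b_6=2, b_7=2, b_8=1, b_9=2, b_10=1, b_11=1, b_13=1.
b_4 = 2

2


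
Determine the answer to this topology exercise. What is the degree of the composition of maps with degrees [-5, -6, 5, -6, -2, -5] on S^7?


Degree is multiplicative: deg(composition) = product of degrees.
= (-5) * (-6) * (5) * (-6) * (-2) * (-5) = -9000

-9000


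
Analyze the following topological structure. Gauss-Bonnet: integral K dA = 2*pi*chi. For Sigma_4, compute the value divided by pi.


Gauss-Bonnet: integral K dA = 2*pi*chi(M).
chi(Sigma_4) = 2 - 2*4 = -6.
(integral K dA)/pi = 2*chi = 2*(-6) = -12

-12


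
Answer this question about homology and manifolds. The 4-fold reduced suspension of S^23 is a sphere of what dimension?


Each suspension raises dimension by 1: Sigma S^n = S^{n+1}.
Sigma^4 S^23 = S^{23+4} = S^27

27


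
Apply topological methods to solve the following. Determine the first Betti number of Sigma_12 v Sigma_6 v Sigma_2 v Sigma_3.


For a wedge X v Y: reduced H_k(X v Y) = H_k(X) + H_k(Y).
Each Sigma_g contributes b_1 = 2g.
b_1 = 24 + 12 + 4 + 6 = 46

46


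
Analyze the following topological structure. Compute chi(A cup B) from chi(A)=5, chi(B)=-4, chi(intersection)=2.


chi(A cup B) = chi(A) + chi(B) - chi(A cap B)
= 5 + (-4) - (2)
= -1

-1


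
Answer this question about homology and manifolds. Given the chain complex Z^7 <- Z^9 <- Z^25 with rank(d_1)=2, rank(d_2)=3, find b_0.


rank H_k = rank(ker d_k) - rank(im d_{k+1}).
rank(ker d_0) = rank(C_0) - rank(d_0) = 7 - 0 = 7.
rank(im d_{0+1}) = 2.
rank H_0 = 7 - 2 = 5

5


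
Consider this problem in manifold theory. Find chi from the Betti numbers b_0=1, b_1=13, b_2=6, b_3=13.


chi = sum_k (-1)^k b_k.
= (1) + (-13) + (6) + (-13)
= -19

-19


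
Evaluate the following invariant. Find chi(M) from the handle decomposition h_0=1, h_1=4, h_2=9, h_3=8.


Handles of index k contribute (-1)^k to chi (same as CW cells).
chi = (1) + (-4) + (9) + (-8) = -2

-2


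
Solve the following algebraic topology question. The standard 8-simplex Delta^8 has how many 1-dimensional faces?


Delta^8 has 8+1 vertices. A 1-face is a choice of 1+1 vertices.
f_1 = C(8+1, 1+1) = C(9,2) = 36

36


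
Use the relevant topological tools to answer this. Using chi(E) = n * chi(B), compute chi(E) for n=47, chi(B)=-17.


For a finite covering: chi(E) = (number of sheets) * chi(B).
chi(E) = 47 * (-17) = -799

-799


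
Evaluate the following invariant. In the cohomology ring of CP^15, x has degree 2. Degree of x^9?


|x| = 2 in H^*(CP^n).
|x^9| = 9 * |x| = 9 * 2 = 18

18


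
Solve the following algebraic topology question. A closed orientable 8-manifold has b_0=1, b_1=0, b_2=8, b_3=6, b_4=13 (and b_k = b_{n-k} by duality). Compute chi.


By Poincare duality b_k = b_{8-k}, so full Betti numbers: b_0=1, b_1=0, b_2=8, b_3=6, b_4=13, b_5=6, b_6=8, b_7=0, b_8=1.
chi = sum (-1)^k b_k = 19

19


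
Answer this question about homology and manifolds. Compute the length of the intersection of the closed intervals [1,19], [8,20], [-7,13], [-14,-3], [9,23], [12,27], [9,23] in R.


Intersection = [max(a_i), min(b_i)] = [12, -3].
Since 12 > -3, the intersection is empty.
Length = 0

0


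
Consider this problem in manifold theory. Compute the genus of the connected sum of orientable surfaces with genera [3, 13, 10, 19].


Genus is additive under connected sum of orientable surfaces.
g = 3 + 13 + 10 + 19 = 45

45


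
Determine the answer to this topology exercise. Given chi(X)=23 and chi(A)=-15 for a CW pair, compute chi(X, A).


Relative Euler characteristic: chi(X, A) = chi(X) - chi(A).
= 23 - (-15) = 38

38


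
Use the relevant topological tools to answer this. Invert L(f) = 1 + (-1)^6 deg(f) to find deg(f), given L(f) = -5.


L(f) = 1 + (-1)^6 deg(f) on S^6.
-5 = 1 + (-1)^6 * deg(f)
(-1)^6 * deg(f) = -6
deg(f) = -6

-6


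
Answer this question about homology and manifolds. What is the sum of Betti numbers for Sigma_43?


For Sigma_43: b_0 = 1, b_1 = 2g = 86, b_2 = 1.
Total = 1 + 86 + 1 = 88

88


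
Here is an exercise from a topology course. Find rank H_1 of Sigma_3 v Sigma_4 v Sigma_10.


For a wedge X v Y: reduced H_k(X v Y) = H_k(X) + H_k(Y).
Each Sigma_g contributes b_1 = 2g.
b_1 = 6 + 8 + 20 = 34

34


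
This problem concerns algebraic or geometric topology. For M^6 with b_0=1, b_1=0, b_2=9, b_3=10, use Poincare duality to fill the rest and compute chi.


By Poincare duality b_k = b_{6-k}, so full Betti numbers: b_0=1, b_1=0, b_2=9, b_3=10, b_4=9, b_5=0, b_6=1.
chi = sum (-1)^k b_k = 10

10


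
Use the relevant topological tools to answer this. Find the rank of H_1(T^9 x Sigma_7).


pi_1(A x B) = pi_1(A) x pi_1(B); rank of abelianization = b_1.
b_1(T^9) = 9, b_1(Sigma_7) = 2*7 = 14.
b_1(product) = 9 + 14 = 23

23


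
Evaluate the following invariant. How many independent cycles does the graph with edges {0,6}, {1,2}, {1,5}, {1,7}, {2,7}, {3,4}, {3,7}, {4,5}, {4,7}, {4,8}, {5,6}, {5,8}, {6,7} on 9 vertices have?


b_1 = E - V + (number of components).
E = 13, V = 9, components = 1.
b_1 = 13 - 9 + 1 = 5

5


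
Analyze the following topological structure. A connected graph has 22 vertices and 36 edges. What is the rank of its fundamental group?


For a connected graph: rank(pi_1) = b_1 = E - V + 1 = 1 - chi.
chi = V - E = 22 - 36 = -14.
rank = 1 - (-14) = 36 - 22 + 1 = 15

15


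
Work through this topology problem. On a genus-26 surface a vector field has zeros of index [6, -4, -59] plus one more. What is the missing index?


Poincare-Hopf: sum of indices = chi(M).
chi(Sigma_26) = 2 - 2*26 = -50.
Sum of known indices = -57.
x = chi - (sum known) = -50 - (-57) = 7

7


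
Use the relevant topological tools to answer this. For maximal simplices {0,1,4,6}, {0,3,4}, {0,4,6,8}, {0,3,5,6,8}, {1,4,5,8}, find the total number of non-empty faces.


Each maximal simplex on m vertices has 2^m - 1 nonempty faces.
Take the union (dedupe shared faces).
Total distinct faces = 57

57


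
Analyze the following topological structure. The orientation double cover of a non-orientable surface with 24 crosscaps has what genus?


chi(N_24) = 2 - 24 = -22.
Double cover: chi(Sigma_g) = 2 * chi(N_24) = 2*(-22) = -44.
2 - 2g = -44, so g = (2 - (-44))/2 = 46/2 = 23

23


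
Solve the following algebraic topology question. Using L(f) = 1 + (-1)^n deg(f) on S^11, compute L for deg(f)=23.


On S^11: L(f) = tr(f_0*) + (-1)^11 tr(f_11*) = 1 + (-1)^11 * deg(f).
L(f) = 1 + (-1)^11 * 23 = 1 + -23 = -22

-22


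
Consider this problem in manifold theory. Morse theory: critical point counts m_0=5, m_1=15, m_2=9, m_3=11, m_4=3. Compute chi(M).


Morse theory: chi(M) = sum_k (-1)^k m_k where m_k = #(index-k critical points).
= (5) + (-15) + (9) + (-11) + (3) = -9

-9


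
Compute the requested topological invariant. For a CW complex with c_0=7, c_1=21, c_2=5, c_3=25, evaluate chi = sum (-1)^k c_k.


chi = sum_k (-1)^k c_k.
= (-1)^0*7 + (-1)^1*21 + (-1)^2*5 + (-1)^3*25
= (7) + (-21) + (5) + (-25)
= -34

-34


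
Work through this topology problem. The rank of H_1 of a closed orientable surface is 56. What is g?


For a closed orientable surface: b_1 = 2g.
56 = 2g
g = 56 / 2 = 28

28


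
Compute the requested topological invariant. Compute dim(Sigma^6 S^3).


Each suspension raises dimension by 1: Sigma S^n = S^{n+1}.
Sigma^6 S^3 = S^{3+6} = S^9

9


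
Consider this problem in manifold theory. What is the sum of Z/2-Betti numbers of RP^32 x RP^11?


dim H^*(RP^n; Z/2) = n+1 (one Z/2 in each degree 0..n).
Total Betti number is multiplicative.
Total = (32+1) * (11+1) = 33 * 12 = 396

396


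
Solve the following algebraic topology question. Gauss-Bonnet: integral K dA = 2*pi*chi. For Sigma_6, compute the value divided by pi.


Gauss-Bonnet: integral K dA = 2*pi*chi(M).
chi(Sigma_6) = 2 - 2*6 = -10.
(integral K dA)/pi = 2*chi = 2*(-10) = -20

-20


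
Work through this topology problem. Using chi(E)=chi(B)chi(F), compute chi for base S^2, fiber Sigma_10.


chi(S^2) = 2 (n even), chi(Sigma_10) = 2 - 2*10 = -18.
chi(E) = 2 * (-18) = -36

-36


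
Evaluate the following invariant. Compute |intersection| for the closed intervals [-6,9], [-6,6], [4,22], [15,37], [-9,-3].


Intersection = [max(a_i), min(b_i)] = [15, -3].
Since 15 > -3, the intersection is empty.
Length = 0

0


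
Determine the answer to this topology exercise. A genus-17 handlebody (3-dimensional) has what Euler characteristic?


A genus-g handlebody deformation retracts to a wedge of g circles.
chi(vee_g S^1) = 1 - g.
chi(H_17) = 1 - 17 = -16

-16


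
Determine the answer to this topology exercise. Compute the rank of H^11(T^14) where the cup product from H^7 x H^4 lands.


Cup product: H^p x H^q -> H^{p+q}; here p+q = 7+4 = 11.
rank H^k(T^n) = C(n,k).
C(14,11) = 364

364


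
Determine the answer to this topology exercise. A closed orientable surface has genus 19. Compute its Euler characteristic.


For a closed orientable surface of genus g: chi = 2 - 2g.
Here g = 19.
chi = 2 - 2*19 = 2 - 38 = -36

-36


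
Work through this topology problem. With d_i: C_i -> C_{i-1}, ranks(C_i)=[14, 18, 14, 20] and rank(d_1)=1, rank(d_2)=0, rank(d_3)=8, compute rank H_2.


rank H_k = rank(ker d_k) - rank(im d_{k+1}).
rank(ker d_2) = rank(C_2) - rank(d_2) = 14 - 0 = 14.
rank(im d_{2+1}) = 8.
rank H_2 = 14 - 8 = 6

6


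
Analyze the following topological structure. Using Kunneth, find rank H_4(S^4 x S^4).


Each S^d has Poincare polynomial 1 + t^d.
The product S^4 x S^4 has Poincare polynomial prod(1+t^d_i).
Expanding: b_0=1, b_4=2, b_8=1.
b_4 = 2

2


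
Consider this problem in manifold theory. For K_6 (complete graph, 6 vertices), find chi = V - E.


K_6: V = 6, E = C(6,2) = 15.
chi = V - E = 6 - 15 = -9

-9


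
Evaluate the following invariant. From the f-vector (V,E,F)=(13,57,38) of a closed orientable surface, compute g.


chi = V - E + F = 13 - 57 + 38 = -6
For orientable closed surface: chi = 2 - 2g, so g = (2 - chi)/2.
g = (2 - (-6)) / 2 = 8 / 2 = 4

4


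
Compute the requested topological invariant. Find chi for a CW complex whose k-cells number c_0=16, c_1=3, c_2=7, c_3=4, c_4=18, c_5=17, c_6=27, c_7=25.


chi = sum_k (-1)^k c_k.
= (-1)^0*16 + (-1)^1*3 + (-1)^2*7 + (-1)^3*4 + (-1)^4*18 + (-1)^5*17 + (-1)^6*27 + (-1)^7*25
= (16) + (-3) + (7) + (-4) + (18) + (-17) + (27) + (-25)
= 19

19


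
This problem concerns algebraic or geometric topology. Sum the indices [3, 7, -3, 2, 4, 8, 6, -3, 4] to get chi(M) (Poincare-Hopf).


Poincare-Hopf: chi(M) = sum of indices of zeros.
chi = (3) + (7) + (-3) + (2) + (4) + (8) + (6) + (-3) + (4) = 28

28


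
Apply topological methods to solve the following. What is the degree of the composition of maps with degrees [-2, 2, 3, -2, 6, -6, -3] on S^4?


Degree is multiplicative: deg(composition) = product of degrees.
= (-2) * (2) * (3) * (-2) * (6) * (-6) * (-3) = 2592

2592


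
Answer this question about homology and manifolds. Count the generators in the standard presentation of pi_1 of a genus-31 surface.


Standard presentation: pi_1(Sigma_g) = <a_1,b_1,...,a_g,b_g | [a_1,b_1]...[a_g,b_g] = 1>.
Number of generators = 2g = 2*31 = 62

62


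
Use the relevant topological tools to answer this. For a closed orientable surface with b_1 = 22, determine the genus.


For a closed orientable surface: b_1 = 2g.
22 = 2g
g = 22 / 2 = 11

11


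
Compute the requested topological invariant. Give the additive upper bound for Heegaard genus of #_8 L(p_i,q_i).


Heegaard genus satisfies g(A#B) <= g(A) + g(B).
Each lens space has g = 1.
Upper bound: 8 * 1 = 8

8


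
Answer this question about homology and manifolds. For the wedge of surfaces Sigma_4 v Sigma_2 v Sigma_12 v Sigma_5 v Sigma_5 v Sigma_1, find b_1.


For a wedge X v Y: reduced H_k(X v Y) = H_k(X) + H_k(Y).
Each Sigma_g contributes b_1 = 2g.
b_1 = 8 + 4 + 24 + 10 + 10 + 2 = 58

58


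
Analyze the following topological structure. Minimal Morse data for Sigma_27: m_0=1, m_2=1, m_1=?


A perfect Morse function has m_k = b_k.
For Sigma_27: b_0=1, b_1=2g=54, b_2=1.
Saddles m_1 = 2g = 54

54


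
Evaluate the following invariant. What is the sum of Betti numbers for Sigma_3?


For Sigma_3: b_0 = 1, b_1 = 2g = 6, b_2 = 1.
Total = 1 + 6 + 1 = 8

8


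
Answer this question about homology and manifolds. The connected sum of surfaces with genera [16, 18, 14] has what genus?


Genus is additive under connected sum of orientable surfaces.
g = 16 + 18 + 14 = 48

48


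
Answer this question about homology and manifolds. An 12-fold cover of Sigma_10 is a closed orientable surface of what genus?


For an n-sheeted cover: chi(E) = n * chi(B).
chi(Sigma_10) = 2 - 2*10 = -18.
chi(E) = 12 * (-18) = -216.
genus(E) = (2 - chi(E))/2 = (2 - (-216))/2 = 218/2 = 109

109


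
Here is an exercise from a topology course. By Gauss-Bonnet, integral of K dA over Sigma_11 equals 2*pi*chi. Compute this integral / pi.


Gauss-Bonnet: integral K dA = 2*pi*chi(M).
chi(Sigma_11) = 2 - 2*11 = -20.
(integral K dA)/pi = 2*chi = 2*(-20) = -40

-40


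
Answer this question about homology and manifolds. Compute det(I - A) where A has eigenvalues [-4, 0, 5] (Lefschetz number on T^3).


For a torus self-map: L(f) = det(I - A) where A acts on H_1.
L(f) = (1--4) * (1-0) * (1-5) = 5 * 1 * -4 = -20

-20


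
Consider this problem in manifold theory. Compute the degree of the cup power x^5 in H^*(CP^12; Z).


|x| = 2 in H^*(CP^n).
|x^5| = 5 * |x| = 5 * 2 = 10

10


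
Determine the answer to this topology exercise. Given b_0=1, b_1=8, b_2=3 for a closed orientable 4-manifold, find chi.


By Poincare duality b_k = b_{4-k}, so full Betti numbers: b_0=1, b_1=8, b_2=3, b_3=8, b_4=1.
chi = sum (-1)^k b_k = -11

-11


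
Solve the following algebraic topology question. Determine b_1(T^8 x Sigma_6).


pi_1(A x B) = pi_1(A) x pi_1(B); rank of abelianization = b_1.
b_1(T^8) = 8, b_1(Sigma_6) = 2*6 = 12.
b_1(product) = 8 + 12 = 20

20


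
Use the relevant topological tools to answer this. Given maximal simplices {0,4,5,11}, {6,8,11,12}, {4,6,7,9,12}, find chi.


Enumerate all faces; f-vector: f_0=9, f_1=21, f_2=18, f_3=7, f_4=1.
chi = sum (-1)^k f_k = 0

0


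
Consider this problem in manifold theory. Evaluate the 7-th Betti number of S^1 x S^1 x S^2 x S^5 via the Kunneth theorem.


Each S^d has Poincare polynomial 1 + t^d.
The product S^1 x S^1 x S^2 x S^5 has Poincare polynomial prod(1+t^d_i).
Expanding: b_0=1, b_1=2, b_2=2, b_3=2, b_4=1, b_5=1, b_6=2, b_7=2, b_8=2, b_9=1.
b_7 = 2

2


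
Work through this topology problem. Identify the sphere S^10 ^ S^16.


S^m ^ S^n = S^{m+n}.
k = 10 + 16 = 26

26


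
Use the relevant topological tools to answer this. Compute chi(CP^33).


CP^33 has one cell in each even dimension 0, 2, ..., 2*33 (33+1 cells total).
All cells are even-dimensional, so chi = number of cells.
chi = 33 + 1 = 34

34


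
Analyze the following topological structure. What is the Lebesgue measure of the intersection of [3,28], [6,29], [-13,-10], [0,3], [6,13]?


Intersection = [max(a_i), min(b_i)] = [6, -10].
Since 6 > -10, the intersection is empty.
Length = 0

0


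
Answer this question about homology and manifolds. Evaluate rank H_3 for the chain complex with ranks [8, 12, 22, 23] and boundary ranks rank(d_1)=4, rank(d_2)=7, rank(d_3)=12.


rank H_k = rank(ker d_k) - rank(im d_{k+1}).
rank(ker d_3) = rank(C_3) - rank(d_3) = 23 - 12 = 11.
rank(im d_{3+1}) = 0.
rank H_3 = 11 - 0 = 11

11


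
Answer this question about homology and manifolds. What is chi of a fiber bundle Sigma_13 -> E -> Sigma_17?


For a fiber bundle F -> E -> B (with CW structure): chi(E) = chi(B) * chi(F).
chi(Sigma_17) = -32, chi(Sigma_13) = -24.
chi(E) = (-32) * (-24) = 768

768


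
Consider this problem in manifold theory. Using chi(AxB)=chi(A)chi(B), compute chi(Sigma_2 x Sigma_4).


chi(Sigma_2) = 2 - 2*2 = -2
chi(Sigma_4) = 2 - 2*4 = -6
chi(product) = (-2) * (-6) = 12

12


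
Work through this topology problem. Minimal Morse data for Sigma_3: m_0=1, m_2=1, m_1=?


A perfect Morse function has m_k = b_k.
For Sigma_3: b_0=1, b_1=2g=6, b_2=1.
Saddles m_1 = 2g = 6

6


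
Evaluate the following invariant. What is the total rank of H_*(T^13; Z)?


b_k(T^13) = C(13,k), so the sum over k is sum_k C(13,k) = 2^13.
Total = 2^13 = 8192

8192


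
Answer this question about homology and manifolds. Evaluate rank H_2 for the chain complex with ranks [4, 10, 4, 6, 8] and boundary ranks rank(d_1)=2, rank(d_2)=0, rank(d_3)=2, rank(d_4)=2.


rank H_k = rank(ker d_k) - rank(im d_{k+1}).
rank(ker d_2) = rank(C_2) - rank(d_2) = 4 - 0 = 4.
rank(im d_{2+1}) = 2.
rank H_2 = 4 - 2 = 2

2


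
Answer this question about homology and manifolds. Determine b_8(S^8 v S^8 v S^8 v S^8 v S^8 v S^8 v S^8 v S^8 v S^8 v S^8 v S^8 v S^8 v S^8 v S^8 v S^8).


For a wedge of spheres, H_k (k>0) is free on one generator per sphere of dimension k.
Spheres of dimension 8: count = 15.
b_8 = 15

15


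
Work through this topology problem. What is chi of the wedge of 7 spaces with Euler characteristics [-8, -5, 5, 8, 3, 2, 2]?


chi(A v B) = chi(A) + chi(B) - 1 (one point identified).
For 7 spaces: chi = (sum chi_i) - (7 - 1).
sum = 7; chi = 7 - 6 = 1

1


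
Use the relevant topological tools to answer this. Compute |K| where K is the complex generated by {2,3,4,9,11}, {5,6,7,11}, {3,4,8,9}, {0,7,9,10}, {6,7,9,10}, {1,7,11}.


Each maximal simplex on m vertices has 2^m - 1 nonempty faces.
Take the union (dedupe shared faces).
Total distinct faces = 76

76


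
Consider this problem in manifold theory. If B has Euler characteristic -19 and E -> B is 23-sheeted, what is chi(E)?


For a finite covering: chi(E) = (number of sheets) * chi(B).
chi(E) = 23 * (-19) = -437

-437


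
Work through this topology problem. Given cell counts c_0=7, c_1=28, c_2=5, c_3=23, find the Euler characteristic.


chi = sum_k (-1)^k c_k.
= (-1)^0*7 + (-1)^1*28 + (-1)^2*5 + (-1)^3*23
= (7) + (-28) + (5) + (-23)
= -39

-39


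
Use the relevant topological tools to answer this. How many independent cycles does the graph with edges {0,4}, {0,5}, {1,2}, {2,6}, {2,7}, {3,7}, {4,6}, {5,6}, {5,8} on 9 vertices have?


b_1 = E - V + (number of components).
E = 9, V = 9, components = 1.
b_1 = 9 - 9 + 1 = 1

1


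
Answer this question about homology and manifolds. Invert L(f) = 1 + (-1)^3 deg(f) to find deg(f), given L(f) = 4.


L(f) = 1 + (-1)^3 deg(f) on S^3.
4 = 1 + (-1)^3 * deg(f)
(-1)^3 * deg(f) = 3
deg(f) = -3

-3


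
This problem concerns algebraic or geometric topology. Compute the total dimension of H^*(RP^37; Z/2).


H^k(RP^37; Z/2) = Z/2 for each 0 <= k <= 37.
Total dimension = 37 + 1 = 38

38


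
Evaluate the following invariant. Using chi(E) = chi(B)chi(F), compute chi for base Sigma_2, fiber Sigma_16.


For a fiber bundle F -> E -> B (with CW structure): chi(E) = chi(B) * chi(F).
chi(Sigma_2) = -2, chi(Sigma_16) = -30.
chi(E) = (-2) * (-30) = 60

60


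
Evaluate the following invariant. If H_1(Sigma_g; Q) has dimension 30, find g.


For a closed orientable surface: b_1 = 2g.
30 = 2g
g = 30 / 2 = 15

15


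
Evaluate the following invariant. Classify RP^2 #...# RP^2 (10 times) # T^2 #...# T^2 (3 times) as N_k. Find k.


Since a >= 1, the sum is non-orientable; each T^2 can be replaced by RP^2 # RP^2 (since T^2#RP^2 = 3RP^2).
Total crosscaps k = 10 + 2*3 = 16.
Check via chi: chi = 10*1 + 3*0 - (10+3-1)*2 = -14 = 2 - k = -14. Consistent.

16


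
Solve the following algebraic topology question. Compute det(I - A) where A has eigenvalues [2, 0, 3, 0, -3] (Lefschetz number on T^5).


For a torus self-map: L(f) = det(I - A) where A acts on H_1.
L(f) = (1-2) * (1-0) * (1-3) * (1-0) * (1--3) = -1 * 1 * -2 * 1 * 4 = 8

8


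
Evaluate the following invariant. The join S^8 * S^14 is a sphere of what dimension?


Join of spheres: S^m * S^n = S^{m+n+1}.
dim = 8 + 14 + 1 = 23

23


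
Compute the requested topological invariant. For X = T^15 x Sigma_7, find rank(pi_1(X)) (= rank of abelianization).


pi_1(A x B) = pi_1(A) x pi_1(B); rank of abelianization = b_1.
b_1(T^15) = 15, b_1(Sigma_7) = 2*7 = 14.
b_1(product) = 15 + 14 = 29

29


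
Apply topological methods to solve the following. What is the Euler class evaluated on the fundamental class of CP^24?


For any closed oriented manifold, <e(TM),[M]> = chi(M).
chi(CP^24) = 24+1 = 25

25


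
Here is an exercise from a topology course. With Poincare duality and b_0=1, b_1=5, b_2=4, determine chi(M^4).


By Poincare duality b_k = b_{4-k}, so full Betti numbers: b_0=1, b_1=5, b_2=4, b_3=5, b_4=1.
chi = sum (-1)^k b_k = -4

-4


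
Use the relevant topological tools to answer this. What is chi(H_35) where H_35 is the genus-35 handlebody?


A genus-g handlebody deformation retracts to a wedge of g circles.
chi(vee_g S^1) = 1 - g.
chi(H_35) = 1 - 35 = -34

-34


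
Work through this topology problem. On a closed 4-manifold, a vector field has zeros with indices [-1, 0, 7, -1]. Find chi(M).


Poincare-Hopf: chi(M) = sum of indices of zeros.
chi = (-1) + (0) + (7) + (-1) = 5

5


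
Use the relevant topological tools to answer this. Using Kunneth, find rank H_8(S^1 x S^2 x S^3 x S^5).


Each S^d has Poincare polynomial 1 + t^d.
The product S^1 x S^2 x S^3 x S^5 has Poincare polynomial prod(1+t^d_i).
Expanding: b_0=1, b_1=1, b_2=1, b_3=2, b_4=1, b_5=2, b_6=2, b_7=1, b_8=2, b_9=1, b_10=1, b_11=1.
b_8 = 2

2


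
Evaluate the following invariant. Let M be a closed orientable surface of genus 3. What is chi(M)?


For a closed orientable surface of genus g: chi = 2 - 2g.
Here g = 3.
chi = 2 - 2*3 = 2 - 6 = -4

-4


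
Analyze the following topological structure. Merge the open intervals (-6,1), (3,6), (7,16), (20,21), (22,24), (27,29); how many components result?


Sort and merge overlapping open intervals.
Merged: (-6,1), (3,6), (7,16), (20,21), (22,24), (27,29).
Number of components = 6

6


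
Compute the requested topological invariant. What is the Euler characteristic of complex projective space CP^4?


CP^4 has one cell in each even dimension 0, 2, ..., 2*4 (4+1 cells total).
All cells are even-dimensional, so chi = number of cells.
chi = 4 + 1 = 5

5


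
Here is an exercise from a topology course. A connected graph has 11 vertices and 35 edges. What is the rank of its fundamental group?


For a connected graph: rank(pi_1) = b_1 = E - V + 1 = 1 - chi.
chi = V - E = 11 - 35 = -24.
rank = 1 - (-24) = 35 - 11 + 1 = 25

25


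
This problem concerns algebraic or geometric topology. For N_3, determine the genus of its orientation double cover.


chi(N_3) = 2 - 3 = -1.
Double cover: chi(Sigma_g) = 2 * chi(N_3) = 2*(-1) = -2.
2 - 2g = -2, so g = (2 - (-2))/2 = 4/2 = 2

2


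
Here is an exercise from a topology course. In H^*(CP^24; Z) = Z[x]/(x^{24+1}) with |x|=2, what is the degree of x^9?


|x| = 2 in H^*(CP^n).
|x^9| = 9 * |x| = 9 * 2 = 18

18


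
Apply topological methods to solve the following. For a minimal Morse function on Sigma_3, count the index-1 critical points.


A perfect Morse function has m_k = b_k.
For Sigma_3: b_0=1, b_1=2g=6, b_2=1.
Saddles m_1 = 2g = 6

6


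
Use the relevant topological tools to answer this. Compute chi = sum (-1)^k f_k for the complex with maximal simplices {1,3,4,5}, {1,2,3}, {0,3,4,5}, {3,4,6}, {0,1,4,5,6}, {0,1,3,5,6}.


Enumerate all faces; f-vector: f_0=7, f_1=17, f_2=21, f_3=11, f_4=2.
chi = sum (-1)^k f_k = 2

2


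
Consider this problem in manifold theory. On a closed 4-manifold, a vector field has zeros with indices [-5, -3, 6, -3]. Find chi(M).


Poincare-Hopf: chi(M) = sum of indices of zeros.
chi = (-5) + (-3) + (6) + (-3) = -5

-5


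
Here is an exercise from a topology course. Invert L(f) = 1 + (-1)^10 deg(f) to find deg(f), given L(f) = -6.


L(f) = 1 + (-1)^10 deg(f) on S^10.
-6 = 1 + (-1)^10 * deg(f)
(-1)^10 * deg(f) = -7
deg(f) = -7

-7


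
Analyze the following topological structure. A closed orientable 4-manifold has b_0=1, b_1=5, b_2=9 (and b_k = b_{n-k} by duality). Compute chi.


By Poincare duality b_k = b_{4-k}, so full Betti numbers: b_0=1, b_1=5, b_2=9, b_3=5, b_4=1.
chi = sum (-1)^k b_k = 1

1


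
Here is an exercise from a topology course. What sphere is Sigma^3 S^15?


Each suspension raises dimension by 1: Sigma S^n = S^{n+1}.
Sigma^3 S^15 = S^{15+3} = S^18

18


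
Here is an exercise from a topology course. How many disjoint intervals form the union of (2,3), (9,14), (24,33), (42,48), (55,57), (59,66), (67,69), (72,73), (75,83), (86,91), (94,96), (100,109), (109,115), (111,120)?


Sort and merge overlapping open intervals.
Merged: (2,3), (9,14), (24,33), (42,48), (55,57), (59,66), (67,69), (72,73), (75,83), (86,91), (94,96), (100,109), (109,120).
Number of components = 13

13


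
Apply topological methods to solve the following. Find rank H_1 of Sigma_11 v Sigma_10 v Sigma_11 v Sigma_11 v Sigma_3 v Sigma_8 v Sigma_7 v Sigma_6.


For a wedge X v Y: reduced H_k(X v Y) = H_k(X) + H_k(Y).
Each Sigma_g contributes b_1 = 2g.
b_1 = 22 + 20 + 22 + 22 + 6 + 16 + 14 + 12 = 134

134


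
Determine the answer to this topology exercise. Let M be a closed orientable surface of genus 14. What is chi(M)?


For a closed orientable surface of genus g: chi = 2 - 2g.
Here g = 14.
chi = 2 - 2*14 = 2 - 28 = -26

-26


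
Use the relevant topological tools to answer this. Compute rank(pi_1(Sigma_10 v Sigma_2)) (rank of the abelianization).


For a wedge: H_1(A v B) = H_1(A) + H_1(B).
b_1(Sigma_10) = 20, b_1(Sigma_2) = 4.
b_1 = 20 + 4 = 24

24


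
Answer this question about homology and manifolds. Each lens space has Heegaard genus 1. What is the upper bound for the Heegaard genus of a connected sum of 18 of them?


Heegaard genus satisfies g(A#B) <= g(A) + g(B).
Each lens space has g = 1.
Upper bound: 18 * 1 = 18

18


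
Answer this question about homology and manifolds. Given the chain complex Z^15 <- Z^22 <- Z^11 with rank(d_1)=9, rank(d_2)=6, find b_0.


rank H_k = rank(ker d_k) - rank(im d_{k+1}).
rank(ker d_0) = rank(C_0) - rank(d_0) = 15 - 0 = 15.
rank(im d_{0+1}) = 9.
rank H_0 = 15 - 9 = 6

6


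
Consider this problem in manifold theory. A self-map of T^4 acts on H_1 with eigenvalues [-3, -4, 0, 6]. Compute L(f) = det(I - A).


For a torus self-map: L(f) = det(I - A) where A acts on H_1.
L(f) = (1--3) * (1--4) * (1-0) * (1-6) = 4 * 5 * 1 * -5 = -100

-100


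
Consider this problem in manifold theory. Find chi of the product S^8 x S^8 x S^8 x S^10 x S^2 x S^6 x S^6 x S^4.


chi is multiplicative: chi(X x Y) = chi(X) chi(Y).
Each even-dim sphere has chi = 2. There are 8 factors.
chi = 2^8 = 256

256


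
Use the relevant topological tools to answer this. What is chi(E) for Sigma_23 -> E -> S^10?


chi(S^10) = 2 (n even), chi(Sigma_23) = 2 - 2*23 = -44.
chi(E) = 2 * (-44) = -88

-88


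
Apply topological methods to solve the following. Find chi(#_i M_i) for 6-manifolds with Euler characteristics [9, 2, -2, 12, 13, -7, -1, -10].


For n-manifolds: chi(A#B) = chi(A) + chi(B) - chi(S^6).
chi(S^6) = 1 + (-1)^6 = 2.
chi(#) = (sum chi_i) - (8-1)*chi(S^6) = 16 - 7*2 = 2

2


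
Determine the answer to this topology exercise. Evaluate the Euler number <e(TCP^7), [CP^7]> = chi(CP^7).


For any closed oriented manifold, <e(TM),[M]> = chi(M).
chi(CP^7) = 7+1 = 8

8


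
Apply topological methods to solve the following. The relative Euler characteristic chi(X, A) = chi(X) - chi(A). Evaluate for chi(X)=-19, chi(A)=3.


Relative Euler characteristic: chi(X, A) = chi(X) - chi(A).
= -19 - (3) = -22

-22


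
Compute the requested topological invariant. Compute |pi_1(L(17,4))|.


pi_1(L(p,q)) = Z/pZ for any q coprime to p.
|pi_1(L(17,4))| = 17

17


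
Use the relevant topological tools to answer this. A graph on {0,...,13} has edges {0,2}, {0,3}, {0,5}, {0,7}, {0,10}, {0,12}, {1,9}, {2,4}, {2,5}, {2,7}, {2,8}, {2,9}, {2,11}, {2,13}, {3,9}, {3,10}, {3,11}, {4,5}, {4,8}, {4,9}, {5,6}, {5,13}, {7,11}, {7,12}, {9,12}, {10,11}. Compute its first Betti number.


b_1 = E - V + (number of components).
E = 26, V = 14, components = 1.
b_1 = 26 - 14 + 1 = 13

13


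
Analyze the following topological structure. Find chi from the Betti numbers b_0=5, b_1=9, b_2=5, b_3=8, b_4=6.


chi = sum_k (-1)^k b_k.
= (5) + (-9) + (5) + (-8) + (6)
= -1

-1


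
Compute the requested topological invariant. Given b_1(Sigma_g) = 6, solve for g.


For a closed orientable surface: b_1 = 2g.
6 = 2g
g = 6 / 2 = 3

3


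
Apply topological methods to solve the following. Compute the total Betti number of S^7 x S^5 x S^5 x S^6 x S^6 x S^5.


Total Betti number is multiplicative under products.
Each S^d (d>=1) has total Betti number 2.
There are 6 sphere factors.
Total = 2^6 = 64

64


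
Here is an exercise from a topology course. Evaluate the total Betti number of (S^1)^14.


b_k(T^14) = C(14,k), so the sum over k is sum_k C(14,k) = 2^14.
Total = 2^14 = 16384

16384


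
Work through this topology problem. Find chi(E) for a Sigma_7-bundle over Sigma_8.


For a fiber bundle F -> E -> B (with CW structure): chi(E) = chi(B) * chi(F).
chi(Sigma_8) = -14, chi(Sigma_7) = -12.
chi(E) = (-14) * (-12) = 168

168


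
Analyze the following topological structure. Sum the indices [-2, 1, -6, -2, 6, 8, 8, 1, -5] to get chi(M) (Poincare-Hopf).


Poincare-Hopf: chi(M) = sum of indices of zeros.
chi = (-2) + (1) + (-6) + (-2) + (6) + (8) + (8) + (1) + (-5) = 9

9


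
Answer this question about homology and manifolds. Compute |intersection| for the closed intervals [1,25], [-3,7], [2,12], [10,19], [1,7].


Intersection = [max(a_i), min(b_i)] = [10, 7].
Since 10 > 7, the intersection is empty.
Length = 0

0


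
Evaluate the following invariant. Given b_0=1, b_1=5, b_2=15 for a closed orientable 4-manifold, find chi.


By Poincare duality b_k = b_{4-k}, so full Betti numbers: b_0=1, b_1=5, b_2=15, b_3=5, b_4=1.
chi = sum (-1)^k b_k = 7

7


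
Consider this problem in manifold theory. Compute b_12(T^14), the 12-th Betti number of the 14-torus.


By the Kunneth formula, b_k(T^n) = C(n,k).
b_12(T^14) = C(14,12).
C(14,12) = 14!/(12!*2!) = 91

91


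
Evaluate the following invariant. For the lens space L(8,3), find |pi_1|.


pi_1(L(p,q)) = Z/pZ for any q coprime to p.
|pi_1(L(8,3))| = 8

8


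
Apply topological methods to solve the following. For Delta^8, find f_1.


Delta^8 has 8+1 vertices. A 1-face is a choice of 1+1 vertices.
f_1 = C(8+1, 1+1) = C(9,2) = 36

36


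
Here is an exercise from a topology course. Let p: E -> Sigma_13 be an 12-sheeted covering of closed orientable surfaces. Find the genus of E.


For an n-sheeted cover: chi(E) = n * chi(B).
chi(Sigma_13) = 2 - 2*13 = -24.
chi(E) = 12 * (-24) = -288.
genus(E) = (2 - chi(E))/2 = (2 - (-288))/2 = 290/2 = 145

145


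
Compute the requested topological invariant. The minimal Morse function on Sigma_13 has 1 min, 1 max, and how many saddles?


A perfect Morse function has m_k = b_k.
For Sigma_13: b_0=1, b_1=2g=26, b_2=1.
Saddles m_1 = 2g = 26

26


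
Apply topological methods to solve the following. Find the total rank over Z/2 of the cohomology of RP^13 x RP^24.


dim H^*(RP^n; Z/2) = n+1 (one Z/2 in each degree 0..n).
Total Betti number is multiplicative.
Total = (13+1) * (24+1) = 14 * 25 = 350

350


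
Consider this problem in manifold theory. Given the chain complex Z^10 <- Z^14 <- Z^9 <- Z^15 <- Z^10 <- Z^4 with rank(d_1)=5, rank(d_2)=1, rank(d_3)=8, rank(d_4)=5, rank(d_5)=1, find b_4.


rank H_k = rank(ker d_k) - rank(im d_{k+1}).
rank(ker d_4) = rank(C_4) - rank(d_4) = 10 - 5 = 5.
rank(im d_{4+1}) = 1.
rank H_4 = 5 - 1 = 4

4


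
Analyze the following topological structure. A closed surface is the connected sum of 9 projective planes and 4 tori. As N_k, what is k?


Since a >= 1, the sum is non-orientable; each T^2 can be replaced by RP^2 # RP^2 (since T^2#RP^2 = 3RP^2).
Total crosscaps k = 9 + 2*4 = 17.
Check via chi: chi = 9*1 + 4*0 - (9+4-1)*2 = -15 = 2 - k = -15. Consistent.

17


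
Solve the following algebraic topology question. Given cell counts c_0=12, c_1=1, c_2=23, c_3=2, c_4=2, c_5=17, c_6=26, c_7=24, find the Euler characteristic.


chi = sum_k (-1)^k c_k.
= (-1)^0*12 + (-1)^1*1 + (-1)^2*23 + (-1)^3*2 + (-1)^4*2 + (-1)^5*17 + (-1)^6*26 + (-1)^7*24
= (12) + (-1) + (23) + (-2) + (2) + (-17) + (26) + (-24)
= 19

19


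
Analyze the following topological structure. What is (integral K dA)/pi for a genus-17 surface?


Gauss-Bonnet: integral K dA = 2*pi*chi(M).
chi(Sigma_17) = 2 - 2*17 = -32.
(integral K dA)/pi = 2*chi = 2*(-32) = -64

-64


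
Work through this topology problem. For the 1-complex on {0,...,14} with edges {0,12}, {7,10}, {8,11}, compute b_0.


Run DFS/union-find over 15 vertices.
V = 15, E = 3.
Number of components = 12

12


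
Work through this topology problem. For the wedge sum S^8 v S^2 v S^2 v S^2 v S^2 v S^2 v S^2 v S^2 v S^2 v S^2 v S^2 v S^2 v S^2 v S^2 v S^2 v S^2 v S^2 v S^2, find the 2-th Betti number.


For a wedge of spheres, H_k (k>0) is free on one generator per sphere of dimension k.
Spheres of dimension 2: count = 17.
b_2 = 17

17


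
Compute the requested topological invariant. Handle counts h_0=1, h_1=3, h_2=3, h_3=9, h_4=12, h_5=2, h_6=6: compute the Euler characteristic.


Handles of index k contribute (-1)^k to chi (same as CW cells).
chi = (1) + (-3) + (3) + (-9) + (12) + (-2) + (6) = 8

8


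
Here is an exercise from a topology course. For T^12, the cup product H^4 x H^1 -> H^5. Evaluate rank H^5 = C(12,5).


Cup product: H^p x H^q -> H^{p+q}; here p+q = 4+1 = 5.
rank H^k(T^n) = C(n,k).
C(12,5) = 792

792


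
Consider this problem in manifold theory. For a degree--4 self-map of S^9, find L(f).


On S^9: L(f) = tr(f_0*) + (-1)^9 tr(f_9*) = 1 + (-1)^9 * deg(f).
L(f) = 1 + (-1)^9 * -4 = 1 + 4 = 5

5


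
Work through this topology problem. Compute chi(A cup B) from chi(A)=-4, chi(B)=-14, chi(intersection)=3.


chi(A cup B) = chi(A) + chi(B) - chi(A cap B)
= -4 + (-14) - (3)
= -21

-21
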